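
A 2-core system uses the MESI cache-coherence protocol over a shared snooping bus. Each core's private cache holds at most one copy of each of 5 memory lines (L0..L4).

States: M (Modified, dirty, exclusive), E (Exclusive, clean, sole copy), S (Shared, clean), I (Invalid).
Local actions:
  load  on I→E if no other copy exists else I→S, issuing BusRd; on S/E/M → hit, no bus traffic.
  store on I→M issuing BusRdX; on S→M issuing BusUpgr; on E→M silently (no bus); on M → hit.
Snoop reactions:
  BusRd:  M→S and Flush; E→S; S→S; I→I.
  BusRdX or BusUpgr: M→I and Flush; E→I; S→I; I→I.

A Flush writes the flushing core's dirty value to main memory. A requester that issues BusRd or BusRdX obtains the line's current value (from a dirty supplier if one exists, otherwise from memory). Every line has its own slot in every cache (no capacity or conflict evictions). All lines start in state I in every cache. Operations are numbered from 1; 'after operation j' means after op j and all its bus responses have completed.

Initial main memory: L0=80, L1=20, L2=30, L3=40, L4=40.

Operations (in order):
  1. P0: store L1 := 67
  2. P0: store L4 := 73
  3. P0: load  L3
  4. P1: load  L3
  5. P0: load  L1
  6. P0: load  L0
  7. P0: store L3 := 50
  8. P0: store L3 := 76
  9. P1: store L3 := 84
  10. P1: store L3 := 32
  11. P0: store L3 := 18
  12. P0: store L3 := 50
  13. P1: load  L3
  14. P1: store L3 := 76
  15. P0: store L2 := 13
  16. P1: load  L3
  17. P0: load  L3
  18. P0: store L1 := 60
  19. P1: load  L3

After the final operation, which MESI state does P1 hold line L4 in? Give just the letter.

state = I

[1] P0: store L1 := 67 | P0:M(67), P1:I | bus: BusRdX
[2] P0: store L4 := 73 | P0:M(73), P1:I | bus: BusRdX
[3] P0: load  L3 | P0:E(40), P1:I | bus: BusRd
[4] P1: load  L3 | P0:S(40), P1:S(40) | bus: BusRd
[5] P0: load  L1 | P0:M(67), P1:I | bus: none
[6] P0: load  L0 | P0:E(80), P1:I | bus: BusRd
[7] P0: store L3 := 50 | P0:M(50), P1:I | bus: BusUpgr
[8] P0: store L3 := 76 | P0:M(76), P1:I | bus: none
[9] P1: store L3 := 84 | P0:I, P1:M(84) | bus: BusRdX,Flush
[10] P1: store L3 := 32 | P0:I, P1:M(32) | bus: none
[11] P0: store L3 := 18 | P0:M(18), P1:I | bus: BusRdX,Flush
[12] P0: store L3 := 50 | P0:M(50), P1:I | bus: none
[13] P1: load  L3 | P0:S(50), P1:S(50) | bus: BusRd,Flush
[14] P1: store L3 := 76 | P0:I, P1:M(76) | bus: BusUpgr
[15] P0: store L2 := 13 | P0:M(13), P1:I | bus: BusRdX
[16] P1: load  L3 | P0:I, P1:M(76) | bus: none
[17] P0: load  L3 | P0:S(76), P1:S(76) | bus: BusRd,Flush
[18] P0: store L1 := 60 | P0:M(60), P1:I | bus: none
[19] P1: load  L3 | P0:S(76), P1:S(76) | bus: none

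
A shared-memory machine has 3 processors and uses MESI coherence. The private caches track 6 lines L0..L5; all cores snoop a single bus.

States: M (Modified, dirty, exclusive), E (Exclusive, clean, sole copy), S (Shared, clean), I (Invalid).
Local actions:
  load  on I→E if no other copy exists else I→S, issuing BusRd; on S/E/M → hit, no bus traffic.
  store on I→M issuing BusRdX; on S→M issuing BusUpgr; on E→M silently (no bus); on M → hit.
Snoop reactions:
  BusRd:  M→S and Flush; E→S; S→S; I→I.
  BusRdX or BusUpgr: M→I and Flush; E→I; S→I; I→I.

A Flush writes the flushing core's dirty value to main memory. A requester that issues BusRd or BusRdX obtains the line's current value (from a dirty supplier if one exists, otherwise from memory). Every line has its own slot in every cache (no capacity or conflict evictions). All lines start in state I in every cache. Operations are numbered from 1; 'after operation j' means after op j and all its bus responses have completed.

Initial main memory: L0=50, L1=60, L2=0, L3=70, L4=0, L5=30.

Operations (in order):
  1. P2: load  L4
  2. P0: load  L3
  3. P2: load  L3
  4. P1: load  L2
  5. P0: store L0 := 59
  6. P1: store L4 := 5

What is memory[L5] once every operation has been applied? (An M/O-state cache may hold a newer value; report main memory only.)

memory[L5] = 30

step 1: P2: load  L4  ⟶  IIE  (L4)  txn=BusRd  M[L4]=0
step 2: P0: load  L3  ⟶  EII  (L3)  txn=BusRd  M[L3]=70
step 3: P2: load  L3  ⟶  SIS  (L3)  txn=BusRd  M[L3]=70
step 4: P1: load  L2  ⟶  IEI  (L2)  txn=BusRd  M[L2]=0
step 5: P0: store L0 := 59  ⟶  MII  (L0)  txn=BusRdX  M[L0]=50
step 6: P1: store L4 := 5  ⟶  IMI  (L4)  txn=BusRdX  M[L4]=0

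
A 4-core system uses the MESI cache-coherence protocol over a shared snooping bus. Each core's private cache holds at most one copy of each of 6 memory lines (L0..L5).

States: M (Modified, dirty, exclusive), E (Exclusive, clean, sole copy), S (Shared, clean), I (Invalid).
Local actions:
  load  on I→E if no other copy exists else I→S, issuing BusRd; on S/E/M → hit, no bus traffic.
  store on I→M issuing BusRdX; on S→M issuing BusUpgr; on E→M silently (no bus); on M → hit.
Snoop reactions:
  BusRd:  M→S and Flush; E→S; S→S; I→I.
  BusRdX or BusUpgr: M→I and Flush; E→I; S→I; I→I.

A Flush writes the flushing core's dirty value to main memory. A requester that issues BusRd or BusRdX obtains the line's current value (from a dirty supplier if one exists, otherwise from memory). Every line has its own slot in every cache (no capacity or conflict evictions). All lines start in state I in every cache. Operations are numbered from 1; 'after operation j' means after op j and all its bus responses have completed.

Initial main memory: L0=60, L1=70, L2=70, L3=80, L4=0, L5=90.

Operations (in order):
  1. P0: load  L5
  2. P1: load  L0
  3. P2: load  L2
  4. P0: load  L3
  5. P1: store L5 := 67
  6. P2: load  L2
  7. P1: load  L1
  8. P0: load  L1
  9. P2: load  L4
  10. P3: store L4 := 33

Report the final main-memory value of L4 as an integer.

[1] P0: load  L5 | P0:E(90), P1:I, P2:I, P3:I | bus: BusRd
[2] P1: load  L0 | P0:I, P1:E(60), P2:I, P3:I | bus: BusRd
[3] P2: load  L2 | P0:I, P1:I, P2:E(70), P3:I | bus: BusRd
[4] P0: load  L3 | P0:E(80), P1:I, P2:I, P3:I | bus: BusRd
[5] P1: store L5 := 67 | P0:I, P1:M(67), P2:I, P3:I | bus: BusRdX
[6] P2: load  L2 | P0:I, P1:I, P2:E(70), P3:I | bus: none
[7] P1: load  L1 | P0:I, P1:E(70), P2:I, P3:I | bus: BusRd
[8] P0: load  L1 | P0:S(70), P1:S(70), P2:I, P3:I | bus: BusRd
[9] P2: load  L4 | P0:I, P1:I, P2:E(0), P3:I | bus: BusRd
[10] P3: store L4 := 33 | P0:I, P1:I, P2:I, P3:M(33) | bus: BusRdX

memory[L4] = 0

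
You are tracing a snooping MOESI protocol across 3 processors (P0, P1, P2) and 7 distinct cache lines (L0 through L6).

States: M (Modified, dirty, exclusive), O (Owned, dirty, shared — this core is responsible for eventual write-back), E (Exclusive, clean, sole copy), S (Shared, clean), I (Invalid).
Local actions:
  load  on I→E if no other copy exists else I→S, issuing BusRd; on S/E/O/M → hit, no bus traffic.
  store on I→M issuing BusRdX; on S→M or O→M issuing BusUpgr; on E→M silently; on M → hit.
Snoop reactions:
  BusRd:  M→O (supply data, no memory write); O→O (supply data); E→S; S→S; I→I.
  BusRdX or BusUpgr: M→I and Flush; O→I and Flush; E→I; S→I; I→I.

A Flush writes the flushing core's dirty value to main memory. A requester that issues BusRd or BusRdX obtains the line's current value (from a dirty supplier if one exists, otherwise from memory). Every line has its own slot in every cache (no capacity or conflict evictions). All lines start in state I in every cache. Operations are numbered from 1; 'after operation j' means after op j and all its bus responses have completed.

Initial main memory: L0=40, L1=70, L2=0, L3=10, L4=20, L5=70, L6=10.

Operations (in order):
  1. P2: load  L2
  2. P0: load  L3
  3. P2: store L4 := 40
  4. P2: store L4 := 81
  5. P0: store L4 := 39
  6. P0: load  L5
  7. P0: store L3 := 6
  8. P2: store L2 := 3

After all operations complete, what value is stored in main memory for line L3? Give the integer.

  op1 P2: load  L2 → I/I/E on L2; bus BusRd; mem=0
  op2 P0: load  L3 → E/I/I on L3; bus BusRd; mem=10
  op3 P2: store L4 := 40 → I/I/M on L4; bus BusRdX; mem=20
  op4 P2: store L4 := 81 → I/I/M on L4; bus (none); mem=20
  op5 P0: store L4 := 39 → M/I/I on L4; bus BusRdX Flush; mem=81
  op6 P0: load  L5 → E/I/I on L5; bus BusRd; mem=70
  op7 P0: store L3 := 6 → M/I/I on L3; bus (none); mem=10
  op8 P2: store L2 := 3 → I/I/M on L2; bus (none); mem=0

memory[L3] = 10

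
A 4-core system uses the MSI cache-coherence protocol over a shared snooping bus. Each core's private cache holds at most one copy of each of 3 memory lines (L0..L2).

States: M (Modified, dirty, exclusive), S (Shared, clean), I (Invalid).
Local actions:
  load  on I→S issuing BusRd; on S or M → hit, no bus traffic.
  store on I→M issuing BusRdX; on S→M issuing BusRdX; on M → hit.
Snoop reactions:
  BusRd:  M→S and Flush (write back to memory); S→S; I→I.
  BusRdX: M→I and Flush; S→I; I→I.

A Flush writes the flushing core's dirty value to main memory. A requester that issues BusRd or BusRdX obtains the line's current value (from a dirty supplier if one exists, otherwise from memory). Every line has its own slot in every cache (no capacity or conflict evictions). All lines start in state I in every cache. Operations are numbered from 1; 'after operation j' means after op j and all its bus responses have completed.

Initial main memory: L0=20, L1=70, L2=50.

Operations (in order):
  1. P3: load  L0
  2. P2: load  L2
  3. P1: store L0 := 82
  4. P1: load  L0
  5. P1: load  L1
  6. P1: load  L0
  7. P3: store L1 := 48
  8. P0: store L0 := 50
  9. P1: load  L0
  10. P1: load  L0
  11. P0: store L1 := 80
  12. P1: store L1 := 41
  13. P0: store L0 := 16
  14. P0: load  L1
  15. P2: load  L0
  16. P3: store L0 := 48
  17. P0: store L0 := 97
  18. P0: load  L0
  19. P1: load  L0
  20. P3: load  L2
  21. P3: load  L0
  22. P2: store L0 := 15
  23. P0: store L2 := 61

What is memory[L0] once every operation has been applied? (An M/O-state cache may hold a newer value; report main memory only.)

memory[L0] = 97

  op1 P3: load  L0 → I/I/I/S on L0; bus BusRd; mem=20
  op2 P2: load  L2 → I/I/S/I on L2; bus BusRd; mem=50
  op3 P1: store L0 := 82 → I/M/I/I on L0; bus BusRdX; mem=20
  op4 P1: load  L0 → I/M/I/I on L0; bus (none); mem=20
  op5 P1: load  L1 → I/S/I/I on L1; bus BusRd; mem=70
  op6 P1: load  L0 → I/M/I/I on L0; bus (none); mem=20
  op7 P3: store L1 := 48 → I/I/I/M on L1; bus BusRdX; mem=70
  op8 P0: store L0 := 50 → M/I/I/I on L0; bus BusRdX Flush; mem=82
  op9 P1: load  L0 → S/S/I/I on L0; bus BusRd Flush; mem=50
  op10 P1: load  L0 → S/S/I/I on L0; bus (none); mem=50
  op11 P0: store L1 := 80 → M/I/I/I on L1; bus BusRdX Flush; mem=48
  op12 P1: store L1 := 41 → I/M/I/I on L1; bus BusRdX Flush; mem=80
  op13 P0: store L0 := 16 → M/I/I/I on L0; bus BusRdX; mem=50
  op14 P0: load  L1 → S/S/I/I on L1; bus BusRd Flush; mem=41
  op15 P2: load  L0 → S/I/S/I on L0; bus BusRd Flush; mem=16
  op16 P3: store L0 := 48 → I/I/I/M on L0; bus BusRdX; mem=16
  op17 P0: store L0 := 97 → M/I/I/I on L0; bus BusRdX Flush; mem=48
  op18 P0: load  L0 → M/I/I/I on L0; bus (none); mem=48
  op19 P1: load  L0 → S/S/I/I on L0; bus BusRd Flush; mem=97
  op20 P3: load  L2 → I/I/S/S on L2; bus BusRd; mem=50
  op21 P3: load  L0 → S/S/I/S on L0; bus BusRd; mem=97
  op22 P2: store L0 := 15 → I/I/M/I on L0; bus BusRdX; mem=97
  op23 P0: store L2 := 61 → M/I/I/I on L2; bus BusRdX; mem=50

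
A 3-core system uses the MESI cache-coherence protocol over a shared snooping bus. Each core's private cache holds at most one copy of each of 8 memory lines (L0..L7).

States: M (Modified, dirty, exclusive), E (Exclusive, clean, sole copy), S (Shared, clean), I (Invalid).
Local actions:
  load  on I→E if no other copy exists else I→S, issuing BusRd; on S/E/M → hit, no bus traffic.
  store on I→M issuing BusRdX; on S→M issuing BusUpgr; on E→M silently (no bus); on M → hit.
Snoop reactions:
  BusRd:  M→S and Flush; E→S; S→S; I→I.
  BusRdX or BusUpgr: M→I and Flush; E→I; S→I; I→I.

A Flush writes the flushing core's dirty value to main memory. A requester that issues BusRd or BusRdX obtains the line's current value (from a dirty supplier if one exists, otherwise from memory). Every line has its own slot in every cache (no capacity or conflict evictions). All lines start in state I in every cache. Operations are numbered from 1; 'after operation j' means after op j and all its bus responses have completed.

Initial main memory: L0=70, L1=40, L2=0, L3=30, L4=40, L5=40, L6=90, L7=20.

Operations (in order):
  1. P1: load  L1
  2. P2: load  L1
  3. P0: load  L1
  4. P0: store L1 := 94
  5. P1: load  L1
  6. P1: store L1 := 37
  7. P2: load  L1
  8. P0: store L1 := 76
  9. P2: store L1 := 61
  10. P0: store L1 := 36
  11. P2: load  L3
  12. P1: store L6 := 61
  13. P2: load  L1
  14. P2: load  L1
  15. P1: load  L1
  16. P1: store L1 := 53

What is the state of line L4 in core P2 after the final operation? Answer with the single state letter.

state = I

[1] P1: load  L1 | P0:I, P1:E(40), P2:I | bus: BusRd
[2] P2: load  L1 | P0:I, P1:S(40), P2:S(40) | bus: BusRd
[3] P0: load  L1 | P0:S(40), P1:S(40), P2:S(40) | bus: BusRd
[4] P0: store L1 := 94 | P0:M(94), P1:I, P2:I | bus: BusUpgr
[5] P1: load  L1 | P0:S(94), P1:S(94), P2:I | bus: BusRd,Flush
[6] P1: store L1 := 37 | P0:I, P1:M(37), P2:I | bus: BusUpgr
[7] P2: load  L1 | P0:I, P1:S(37), P2:S(37) | bus: BusRd,Flush
[8] P0: store L1 := 76 | P0:M(76), P1:I, P2:I | bus: BusRdX
[9] P2: store L1 := 61 | P0:I, P1:I, P2:M(61) | bus: BusRdX,Flush
[10] P0: store L1 := 36 | P0:M(36), P1:I, P2:I | bus: BusRdX,Flush
[11] P2: load  L3 | P0:I, P1:I, P2:E(30) | bus: BusRd
[12] P1: store L6 := 61 | P0:I, P1:M(61), P2:I | bus: BusRdX
[13] P2: load  L1 | P0:S(36), P1:I, P2:S(36) | bus: BusRd,Flush
[14] P2: load  L1 | P0:S(36), P1:I, P2:S(36) | bus: none
[15] P1: load  L1 | P0:S(36), P1:S(36), P2:S(36) | bus: BusRd
[16] P1: store L1 := 53 | P0:I, P1:M(53), P2:I | bus: BusUpgr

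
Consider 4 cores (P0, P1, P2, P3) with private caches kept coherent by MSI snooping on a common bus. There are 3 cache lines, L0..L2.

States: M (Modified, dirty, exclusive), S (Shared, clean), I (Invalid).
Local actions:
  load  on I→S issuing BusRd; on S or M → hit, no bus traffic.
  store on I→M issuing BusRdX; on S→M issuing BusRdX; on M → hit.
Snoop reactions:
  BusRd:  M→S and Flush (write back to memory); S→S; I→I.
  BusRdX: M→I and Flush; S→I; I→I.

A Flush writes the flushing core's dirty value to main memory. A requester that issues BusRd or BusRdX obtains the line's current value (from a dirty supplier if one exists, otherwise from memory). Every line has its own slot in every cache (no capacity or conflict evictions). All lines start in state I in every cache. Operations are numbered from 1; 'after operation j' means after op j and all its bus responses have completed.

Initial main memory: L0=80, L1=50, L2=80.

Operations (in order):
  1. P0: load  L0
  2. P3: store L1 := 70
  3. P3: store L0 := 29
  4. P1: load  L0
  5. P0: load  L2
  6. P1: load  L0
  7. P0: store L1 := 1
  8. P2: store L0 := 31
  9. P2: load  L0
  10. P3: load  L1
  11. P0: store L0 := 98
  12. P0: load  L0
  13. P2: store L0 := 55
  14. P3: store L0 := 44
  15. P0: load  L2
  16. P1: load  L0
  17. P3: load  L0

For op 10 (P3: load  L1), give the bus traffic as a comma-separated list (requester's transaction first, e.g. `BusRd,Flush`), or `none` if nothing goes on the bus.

1. P0: load  L0  bus=[BusRd]  L0: P0=S P1=I P2=I P3=I  mem[L0]=80
2. P3: store L1 := 70  bus=[BusRdX]  L1: P0=I P1=I P2=I P3=M  mem[L1]=50
3. P3: store L0 := 29  bus=[BusRdX]  L0: P0=I P1=I P2=I P3=M  mem[L0]=80
4. P1: load  L0  bus=[BusRd,Flush]  L0: P0=I P1=S P2=I P3=S  mem[L0]=29
5. P0: load  L2  bus=[BusRd]  L2: P0=S P1=I P2=I P3=I  mem[L2]=80
6. P1: load  L0  bus=[-]  L0: P0=I P1=S P2=I P3=S  mem[L0]=29
7. P0: store L1 := 1  bus=[BusRdX,Flush]  L1: P0=M P1=I P2=I P3=I  mem[L1]=70
8. P2: store L0 := 31  bus=[BusRdX]  L0: P0=I P1=I P2=M P3=I  mem[L0]=29
9. P2: load  L0  bus=[-]  L0: P0=I P1=I P2=M P3=I  mem[L0]=29
10. P3: load  L1  bus=[BusRd,Flush]  L1: P0=S P1=I P2=I P3=S  mem[L1]=1
11. P0: store L0 := 98  bus=[BusRdX,Flush]  L0: P0=M P1=I P2=I P3=I  mem[L0]=31
12. P0: load  L0  bus=[-]  L0: P0=M P1=I P2=I P3=I  mem[L0]=31
13. P2: store L0 := 55  bus=[BusRdX,Flush]  L0: P0=I P1=I P2=M P3=I  mem[L0]=98
14. P3: store L0 := 44  bus=[BusRdX,Flush]  L0: P0=I P1=I P2=I P3=M  mem[L0]=55
15. P0: load  L2  bus=[-]  L2: P0=S P1=I P2=I P3=I  mem[L2]=80
16. P1: load  L0  bus=[BusRd,Flush]  L0: P0=I P1=S P2=I P3=S  mem[L0]=44
17. P3: load  L0  bus=[-]  L0: P0=I P1=S P2=I P3=S  mem[L0]=44

bus = BusRd,Flush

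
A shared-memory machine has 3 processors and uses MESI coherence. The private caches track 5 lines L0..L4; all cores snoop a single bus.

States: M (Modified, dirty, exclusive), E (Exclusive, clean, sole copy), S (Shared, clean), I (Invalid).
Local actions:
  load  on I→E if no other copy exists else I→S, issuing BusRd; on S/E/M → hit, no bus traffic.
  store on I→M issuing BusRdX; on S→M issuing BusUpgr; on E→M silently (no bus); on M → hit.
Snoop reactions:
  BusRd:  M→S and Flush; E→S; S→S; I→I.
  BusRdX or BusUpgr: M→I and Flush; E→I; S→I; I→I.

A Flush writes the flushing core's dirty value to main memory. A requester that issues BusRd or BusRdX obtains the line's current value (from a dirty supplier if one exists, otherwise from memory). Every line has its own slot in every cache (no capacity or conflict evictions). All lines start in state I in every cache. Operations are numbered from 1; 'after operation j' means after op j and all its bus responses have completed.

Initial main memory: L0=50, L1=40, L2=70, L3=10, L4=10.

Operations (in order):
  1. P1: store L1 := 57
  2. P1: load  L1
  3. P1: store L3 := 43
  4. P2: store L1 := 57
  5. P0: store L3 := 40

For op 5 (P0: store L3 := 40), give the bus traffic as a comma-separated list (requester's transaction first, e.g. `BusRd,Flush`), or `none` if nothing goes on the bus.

bus = BusRdX,Flush

[1] P1: store L1 := 57 | P0:I, P1:M(57), P2:I | bus: BusRdX
[2] P1: load  L1 | P0:I, P1:M(57), P2:I | bus: none
[3] P1: store L3 := 43 | P0:I, P1:M(43), P2:I | bus: BusRdX
[4] P2: store L1 := 57 | P0:I, P1:I, P2:M(57) | bus: BusRdX,Flush
[5] P0: store L3 := 40 | P0:M(40), P1:I, P2:I | bus: BusRdX,Flush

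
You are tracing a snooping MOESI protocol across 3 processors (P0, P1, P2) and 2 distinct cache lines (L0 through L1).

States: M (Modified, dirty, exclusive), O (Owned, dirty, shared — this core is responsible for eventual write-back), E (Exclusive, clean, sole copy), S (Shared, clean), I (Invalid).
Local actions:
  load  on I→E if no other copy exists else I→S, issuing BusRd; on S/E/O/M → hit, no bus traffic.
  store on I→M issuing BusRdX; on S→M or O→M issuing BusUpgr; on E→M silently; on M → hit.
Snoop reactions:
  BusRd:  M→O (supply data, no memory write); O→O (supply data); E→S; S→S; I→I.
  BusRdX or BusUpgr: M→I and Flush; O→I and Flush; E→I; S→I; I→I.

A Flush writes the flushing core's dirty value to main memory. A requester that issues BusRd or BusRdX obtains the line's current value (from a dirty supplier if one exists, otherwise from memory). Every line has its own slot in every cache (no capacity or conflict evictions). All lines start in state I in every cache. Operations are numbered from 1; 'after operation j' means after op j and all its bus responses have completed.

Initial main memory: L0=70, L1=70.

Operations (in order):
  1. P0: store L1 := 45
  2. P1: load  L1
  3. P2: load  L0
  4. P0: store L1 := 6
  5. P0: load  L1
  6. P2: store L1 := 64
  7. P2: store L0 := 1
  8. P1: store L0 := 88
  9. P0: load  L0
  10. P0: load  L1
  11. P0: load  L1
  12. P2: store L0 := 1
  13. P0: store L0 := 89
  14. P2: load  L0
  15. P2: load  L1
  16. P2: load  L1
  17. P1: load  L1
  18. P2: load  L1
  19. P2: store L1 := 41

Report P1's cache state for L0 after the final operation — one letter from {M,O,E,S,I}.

state = I

1. P0: store L1 := 45  bus=[BusRdX]  L1: P0=M P1=I P2=I  mem[L1]=70
2. P1: load  L1  bus=[BusRd]  L1: P0=O P1=S P2=I  mem[L1]=70
3. P2: load  L0  bus=[BusRd]  L0: P0=I P1=I P2=E  mem[L0]=70
4. P0: store L1 := 6  bus=[BusUpgr]  L1: P0=M P1=I P2=I  mem[L1]=70
5. P0: load  L1  bus=[-]  L1: P0=M P1=I P2=I  mem[L1]=70
6. P2: store L1 := 64  bus=[BusRdX,Flush]  L1: P0=I P1=I P2=M  mem[L1]=6
7. P2: store L0 := 1  bus=[-]  L0: P0=I P1=I P2=M  mem[L0]=70
8. P1: store L0 := 88  bus=[BusRdX,Flush]  L0: P0=I P1=M P2=I  mem[L0]=1
9. P0: load  L0  bus=[BusRd]  L0: P0=S P1=O P2=I  mem[L0]=1
10. P0: load  L1  bus=[BusRd]  L1: P0=S P1=I P2=O  mem[L1]=6
11. P0: load  L1  bus=[-]  L1: P0=S P1=I P2=O  mem[L1]=6
12. P2: store L0 := 1  bus=[BusRdX,Flush]  L0: P0=I P1=I P2=M  mem[L0]=88
13. P0: store L0 := 89  bus=[BusRdX,Flush]  L0: P0=M P1=I P2=I  mem[L0]=1
14. P2: load  L0  bus=[BusRd]  L0: P0=O P1=I P2=S  mem[L0]=1
15. P2: load  L1  bus=[-]  L1: P0=S P1=I P2=O  mem[L1]=6
16. P2: load  L1  bus=[-]  L1: P0=S P1=I P2=O  mem[L1]=6
17. P1: load  L1  bus=[BusRd]  L1: P0=S P1=S P2=O  mem[L1]=6
18. P2: load  L1  bus=[-]  L1: P0=S P1=S P2=O  mem[L1]=6
19. P2: store L1 := 41  bus=[BusUpgr]  L1: P0=I P1=I P2=M  mem[L1]=6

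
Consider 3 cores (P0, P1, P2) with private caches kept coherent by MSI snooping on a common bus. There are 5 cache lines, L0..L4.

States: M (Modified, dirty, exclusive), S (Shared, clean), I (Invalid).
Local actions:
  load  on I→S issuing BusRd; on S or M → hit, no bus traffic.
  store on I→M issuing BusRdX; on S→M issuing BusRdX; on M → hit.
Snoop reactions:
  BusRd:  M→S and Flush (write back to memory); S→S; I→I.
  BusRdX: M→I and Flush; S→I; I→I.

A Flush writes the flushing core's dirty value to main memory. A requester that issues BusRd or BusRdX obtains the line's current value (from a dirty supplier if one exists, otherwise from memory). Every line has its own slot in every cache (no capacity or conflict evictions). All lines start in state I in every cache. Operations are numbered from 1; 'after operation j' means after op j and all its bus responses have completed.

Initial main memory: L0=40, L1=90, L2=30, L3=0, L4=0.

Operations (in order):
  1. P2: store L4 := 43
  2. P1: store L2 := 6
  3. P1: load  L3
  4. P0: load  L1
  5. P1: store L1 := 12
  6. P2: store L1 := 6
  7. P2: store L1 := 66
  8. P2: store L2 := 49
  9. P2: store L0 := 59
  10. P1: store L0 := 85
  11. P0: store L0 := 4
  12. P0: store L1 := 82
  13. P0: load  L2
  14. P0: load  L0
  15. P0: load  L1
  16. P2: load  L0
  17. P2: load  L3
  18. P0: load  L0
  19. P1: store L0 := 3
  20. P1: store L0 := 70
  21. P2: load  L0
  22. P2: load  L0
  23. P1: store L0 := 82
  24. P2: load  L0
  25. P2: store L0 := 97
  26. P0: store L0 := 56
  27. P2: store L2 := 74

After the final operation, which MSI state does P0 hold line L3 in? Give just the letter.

  op1 P2: store L4 := 43 → I/I/M on L4; bus BusRdX; mem=0
  op2 P1: store L2 := 6 → I/M/I on L2; bus BusRdX; mem=30
  op3 P1: load  L3 → I/S/I on L3; bus BusRd; mem=0
  op4 P0: load  L1 → S/I/I on L1; bus BusRd; mem=90
  op5 P1: store L1 := 12 → I/M/I on L1; bus BusRdX; mem=90
  op6 P2: store L1 := 6 → I/I/M on L1; bus BusRdX Flush; mem=12
  op7 P2: store L1 := 66 → I/I/M on L1; bus (none); mem=12
  op8 P2: store L2 := 49 → I/I/M on L2; bus BusRdX Flush; mem=6
  op9 P2: store L0 := 59 → I/I/M on L0; bus BusRdX; mem=40
  op10 P1: store L0 := 85 → I/M/I on L0; bus BusRdX Flush; mem=59
  op11 P0: store L0 := 4 → M/I/I on L0; bus BusRdX Flush; mem=85
  op12 P0: store L1 := 82 → M/I/I on L1; bus BusRdX Flush; mem=66
  op13 P0: load  L2 → S/I/S on L2; bus BusRd Flush; mem=49
  op14 P0: load  L0 → M/I/I on L0; bus (none); mem=85
  op15 P0: load  L1 → M/I/I on L1; bus (none); mem=66
  op16 P2: load  L0 → S/I/S on L0; bus BusRd Flush; mem=4
  op17 P2: load  L3 → I/S/S on L3; bus BusRd; mem=0
  op18 P0: load  L0 → S/I/S on L0; bus (none); mem=4
  op19 P1: store L0 := 3 → I/M/I on L0; bus BusRdX; mem=4
  op20 P1: store L0 := 70 → I/M/I on L0; bus (none); mem=4
  op21 P2: load  L0 → I/S/S on L0; bus BusRd Flush; mem=70
  op22 P2: load  L0 → I/S/S on L0; bus (none); mem=70
  op23 P1: store L0 := 82 → I/M/I on L0; bus BusRdX; mem=70
  op24 P2: load  L0 → I/S/S on L0; bus BusRd Flush; mem=82
  op25 P2: store L0 := 97 → I/I/M on L0; bus BusRdX; mem=82
  op26 P0: store L0 := 56 → M/I/I on L0; bus BusRdX Flush; mem=97
  op27 P2: store L2 := 74 → I/I/M on L2; bus BusRdX; mem=49

state = I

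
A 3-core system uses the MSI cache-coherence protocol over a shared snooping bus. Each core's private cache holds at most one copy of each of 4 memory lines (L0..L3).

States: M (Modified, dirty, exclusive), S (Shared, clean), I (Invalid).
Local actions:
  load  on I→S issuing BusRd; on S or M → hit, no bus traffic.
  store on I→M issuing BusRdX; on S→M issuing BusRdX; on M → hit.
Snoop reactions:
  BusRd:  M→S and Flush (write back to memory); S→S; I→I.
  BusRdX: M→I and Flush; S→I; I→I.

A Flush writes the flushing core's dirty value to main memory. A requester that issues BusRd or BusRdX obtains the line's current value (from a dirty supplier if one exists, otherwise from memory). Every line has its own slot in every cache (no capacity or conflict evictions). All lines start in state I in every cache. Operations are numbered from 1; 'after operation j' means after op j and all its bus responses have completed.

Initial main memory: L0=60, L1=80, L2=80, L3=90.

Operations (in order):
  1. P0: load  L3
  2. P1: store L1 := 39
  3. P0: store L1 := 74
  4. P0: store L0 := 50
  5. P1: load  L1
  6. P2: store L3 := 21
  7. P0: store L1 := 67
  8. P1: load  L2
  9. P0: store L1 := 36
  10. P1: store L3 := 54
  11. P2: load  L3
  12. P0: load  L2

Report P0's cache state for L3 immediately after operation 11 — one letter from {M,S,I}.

state = I

  op1 P0: load  L3 → S/I/I on L3; bus BusRd; mem=90
  op2 P1: store L1 := 39 → I/M/I on L1; bus BusRdX; mem=80
  op3 P0: store L1 := 74 → M/I/I on L1; bus BusRdX Flush; mem=39
  op4 P0: store L0 := 50 → M/I/I on L0; bus BusRdX; mem=60
  op5 P1: load  L1 → S/S/I on L1; bus BusRd Flush; mem=74
  op6 P2: store L3 := 21 → I/I/M on L3; bus BusRdX; mem=90
  op7 P0: store L1 := 67 → M/I/I on L1; bus BusRdX; mem=74
  op8 P1: load  L2 → I/S/I on L2; bus BusRd; mem=80
  op9 P0: store L1 := 36 → M/I/I on L1; bus (none); mem=74
  op10 P1: store L3 := 54 → I/M/I on L3; bus BusRdX Flush; mem=21
  op11 P2: load  L3 → I/S/S on L3; bus BusRd Flush; mem=54
  op12 P0: load  L2 → S/S/I on L2; bus BusRd; mem=80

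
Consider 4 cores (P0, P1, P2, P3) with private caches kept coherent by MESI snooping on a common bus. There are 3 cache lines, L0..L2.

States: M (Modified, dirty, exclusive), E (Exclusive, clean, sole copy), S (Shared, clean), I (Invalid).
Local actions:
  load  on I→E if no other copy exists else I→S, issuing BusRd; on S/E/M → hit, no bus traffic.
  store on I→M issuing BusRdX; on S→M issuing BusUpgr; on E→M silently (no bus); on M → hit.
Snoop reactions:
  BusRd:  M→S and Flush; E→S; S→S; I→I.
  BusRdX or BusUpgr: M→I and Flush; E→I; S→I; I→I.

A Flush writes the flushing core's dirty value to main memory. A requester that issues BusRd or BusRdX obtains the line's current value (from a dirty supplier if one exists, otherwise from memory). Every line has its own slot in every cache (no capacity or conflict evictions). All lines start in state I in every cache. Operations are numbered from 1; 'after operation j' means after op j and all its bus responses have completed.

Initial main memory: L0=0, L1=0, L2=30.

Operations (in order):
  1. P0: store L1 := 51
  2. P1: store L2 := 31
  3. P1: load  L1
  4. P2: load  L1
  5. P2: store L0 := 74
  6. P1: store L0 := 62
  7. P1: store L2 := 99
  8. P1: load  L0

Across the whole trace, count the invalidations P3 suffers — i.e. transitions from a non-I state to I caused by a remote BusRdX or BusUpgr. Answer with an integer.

step 1: P0: store L1 := 51  ⟶  MIII  (L1)  txn=BusRdX  M[L1]=0
step 2: P1: store L2 := 31  ⟶  IMII  (L2)  txn=BusRdX  M[L2]=30
step 3: P1: load  L1  ⟶  SSII  (L1)  txn=BusRd+Flush  M[L1]=51
step 4: P2: load  L1  ⟶  SSSI  (L1)  txn=BusRd  M[L1]=51
step 5: P2: store L0 := 74  ⟶  IIMI  (L0)  txn=BusRdX  M[L0]=0
step 6: P1: store L0 := 62  ⟶  IMII  (L0)  txn=BusRdX+Flush  M[L0]=74
step 7: P1: store L2 := 99  ⟶  IMII  (L2)  txn=∅  M[L2]=30
step 8: P1: load  L0  ⟶  IMII  (L0)  txn=∅  M[L0]=74

invalidations = 0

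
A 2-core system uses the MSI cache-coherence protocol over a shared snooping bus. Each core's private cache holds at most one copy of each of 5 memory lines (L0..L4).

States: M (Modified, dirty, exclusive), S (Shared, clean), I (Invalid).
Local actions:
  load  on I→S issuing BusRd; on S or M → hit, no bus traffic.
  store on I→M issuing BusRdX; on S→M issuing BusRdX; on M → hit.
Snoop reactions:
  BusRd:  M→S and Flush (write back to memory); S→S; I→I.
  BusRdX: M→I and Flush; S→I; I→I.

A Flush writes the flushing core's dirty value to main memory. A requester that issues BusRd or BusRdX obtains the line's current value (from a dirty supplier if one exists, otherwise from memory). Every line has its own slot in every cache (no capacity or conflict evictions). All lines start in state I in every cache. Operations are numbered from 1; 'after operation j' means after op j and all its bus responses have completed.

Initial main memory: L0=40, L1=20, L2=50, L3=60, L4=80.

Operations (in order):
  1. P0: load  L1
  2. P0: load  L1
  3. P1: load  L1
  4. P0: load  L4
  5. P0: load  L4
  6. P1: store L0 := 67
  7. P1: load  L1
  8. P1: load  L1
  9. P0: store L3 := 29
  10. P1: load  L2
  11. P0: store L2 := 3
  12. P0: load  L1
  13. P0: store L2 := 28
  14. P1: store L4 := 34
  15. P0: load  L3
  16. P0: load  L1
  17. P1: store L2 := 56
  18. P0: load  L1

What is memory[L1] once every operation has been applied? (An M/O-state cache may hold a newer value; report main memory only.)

memory[L1] = 20

step 1: P0: load  L1  ⟶  SI  (L1)  txn=BusRd  M[L1]=20
step 2: P0: load  L1  ⟶  SI  (L1)  txn=∅  M[L1]=20
step 3: P1: load  L1  ⟶  SS  (L1)  txn=BusRd  M[L1]=20
step 4: P0: load  L4  ⟶  SI  (L4)  txn=BusRd  M[L4]=80
step 5: P0: load  L4  ⟶  SI  (L4)  txn=∅  M[L4]=80
step 6: P1: store L0 := 67  ⟶  IM  (L0)  txn=BusRdX  M[L0]=40
step 7: P1: load  L1  ⟶  SS  (L1)  txn=∅  M[L1]=20
step 8: P1: load  L1  ⟶  SS  (L1)  txn=∅  M[L1]=20
step 9: P0: store L3 := 29  ⟶  MI  (L3)  txn=BusRdX  M[L3]=60
step 10: P1: load  L2  ⟶  IS  (L2)  txn=BusRd  M[L2]=50
step 11: P0: store L2 := 3  ⟶  MI  (L2)  txn=BusRdX  M[L2]=50
step 12: P0: load  L1  ⟶  SS  (L1)  txn=∅  M[L1]=20
step 13: P0: store L2 := 28  ⟶  MI  (L2)  txn=∅  M[L2]=50
step 14: P1: store L4 := 34  ⟶  IM  (L4)  txn=BusRdX  M[L4]=80
step 15: P0: load  L3  ⟶  MI  (L3)  txn=∅  M[L3]=60
step 16: P0: load  L1  ⟶  SS  (L1)  txn=∅  M[L1]=20
step 17: P1: store L2 := 56  ⟶  IM  (L2)  txn=BusRdX+Flush  M[L2]=28
step 18: P0: load  L1  ⟶  SS  (L1)  txn=∅  M[L1]=20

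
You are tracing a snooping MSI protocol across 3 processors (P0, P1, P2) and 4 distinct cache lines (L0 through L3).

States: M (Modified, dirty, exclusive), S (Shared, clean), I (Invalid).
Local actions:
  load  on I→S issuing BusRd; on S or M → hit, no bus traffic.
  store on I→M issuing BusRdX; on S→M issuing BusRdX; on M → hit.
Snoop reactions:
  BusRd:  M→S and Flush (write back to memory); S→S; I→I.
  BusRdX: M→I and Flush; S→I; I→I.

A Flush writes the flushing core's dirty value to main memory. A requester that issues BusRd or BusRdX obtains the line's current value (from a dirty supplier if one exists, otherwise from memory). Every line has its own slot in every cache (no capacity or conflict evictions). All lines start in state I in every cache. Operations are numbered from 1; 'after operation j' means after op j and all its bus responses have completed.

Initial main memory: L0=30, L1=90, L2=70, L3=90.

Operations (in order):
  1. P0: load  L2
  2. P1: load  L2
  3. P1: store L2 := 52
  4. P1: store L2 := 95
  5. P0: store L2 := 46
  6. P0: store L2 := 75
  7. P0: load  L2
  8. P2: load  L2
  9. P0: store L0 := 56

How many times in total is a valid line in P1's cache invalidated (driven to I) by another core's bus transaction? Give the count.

[1] P0: load  L2 | P0:S(70), P1:I, P2:I | bus: BusRd
[2] P1: load  L2 | P0:S(70), P1:S(70), P2:I | bus: BusRd
[3] P1: store L2 := 52 | P0:I, P1:M(52), P2:I | bus: BusRdX
[4] P1: store L2 := 95 | P0:I, P1:M(95), P2:I | bus: none
[5] P0: store L2 := 46 | P0:M(46), P1:I, P2:I | bus: BusRdX,Flush
[6] P0: store L2 := 75 | P0:M(75), P1:I, P2:I | bus: none
[7] P0: load  L2 | P0:M(75), P1:I, P2:I | bus: none
[8] P2: load  L2 | P0:S(75), P1:I, P2:S(75) | bus: BusRd,Flush
[9] P0: store L0 := 56 | P0:M(56), P1:I, P2:I | bus: BusRdX

invalidations = 1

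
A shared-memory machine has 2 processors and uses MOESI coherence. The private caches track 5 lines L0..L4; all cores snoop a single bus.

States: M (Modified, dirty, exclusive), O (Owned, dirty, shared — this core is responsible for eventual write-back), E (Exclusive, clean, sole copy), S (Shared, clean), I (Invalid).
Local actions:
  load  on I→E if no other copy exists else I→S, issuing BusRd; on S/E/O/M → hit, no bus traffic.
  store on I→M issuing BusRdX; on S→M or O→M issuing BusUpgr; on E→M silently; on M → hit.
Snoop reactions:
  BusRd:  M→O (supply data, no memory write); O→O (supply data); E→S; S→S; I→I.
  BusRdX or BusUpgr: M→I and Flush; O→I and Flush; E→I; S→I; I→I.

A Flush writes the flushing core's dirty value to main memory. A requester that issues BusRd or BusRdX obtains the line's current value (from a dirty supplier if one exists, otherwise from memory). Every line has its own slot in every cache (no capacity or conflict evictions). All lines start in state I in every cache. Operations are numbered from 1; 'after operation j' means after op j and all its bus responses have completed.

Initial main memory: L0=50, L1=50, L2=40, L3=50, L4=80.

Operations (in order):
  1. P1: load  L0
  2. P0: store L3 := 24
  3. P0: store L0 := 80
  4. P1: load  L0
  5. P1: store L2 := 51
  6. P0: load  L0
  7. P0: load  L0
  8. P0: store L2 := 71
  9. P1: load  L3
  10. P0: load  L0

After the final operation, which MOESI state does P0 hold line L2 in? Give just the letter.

1. P1: load  L0  bus=[BusRd]  L0: P0=I P1=E  mem[L0]=50
2. P0: store L3 := 24  bus=[BusRdX]  L3: P0=M P1=I  mem[L3]=50
3. P0: store L0 := 80  bus=[BusRdX]  L0: P0=M P1=I  mem[L0]=50
4. P1: load  L0  bus=[BusRd]  L0: P0=O P1=S  mem[L0]=50
5. P1: store L2 := 51  bus=[BusRdX]  L2: P0=I P1=M  mem[L2]=40
6. P0: load  L0  bus=[-]  L0: P0=O P1=S  mem[L0]=50
7. P0: load  L0  bus=[-]  L0: P0=O P1=S  mem[L0]=50
8. P0: store L2 := 71  bus=[BusRdX,Flush]  L2: P0=M P1=I  mem[L2]=51
9. P1: load  L3  bus=[BusRd]  L3: P0=O P1=S  mem[L3]=50
10. P0: load  L0  bus=[-]  L0: P0=O P1=S  mem[L0]=50

state = M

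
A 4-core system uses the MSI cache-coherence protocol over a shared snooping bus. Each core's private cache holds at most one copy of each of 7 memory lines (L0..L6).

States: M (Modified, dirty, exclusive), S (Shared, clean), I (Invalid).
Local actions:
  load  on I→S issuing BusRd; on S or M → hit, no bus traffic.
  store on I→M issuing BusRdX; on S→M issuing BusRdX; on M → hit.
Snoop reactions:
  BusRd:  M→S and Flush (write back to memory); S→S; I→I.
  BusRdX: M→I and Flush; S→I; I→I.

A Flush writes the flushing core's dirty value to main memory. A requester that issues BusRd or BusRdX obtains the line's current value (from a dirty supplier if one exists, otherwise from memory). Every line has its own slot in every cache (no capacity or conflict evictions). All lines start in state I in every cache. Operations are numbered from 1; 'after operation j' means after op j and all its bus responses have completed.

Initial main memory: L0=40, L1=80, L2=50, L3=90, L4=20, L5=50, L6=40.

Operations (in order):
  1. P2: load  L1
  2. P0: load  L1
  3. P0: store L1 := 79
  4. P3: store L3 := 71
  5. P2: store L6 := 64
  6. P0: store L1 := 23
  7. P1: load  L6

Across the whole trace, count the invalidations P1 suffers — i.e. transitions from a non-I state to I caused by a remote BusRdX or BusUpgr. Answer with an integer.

invalidations = 0

[1] P2: load  L1 | P0:I, P1:I, P2:S(80), P3:I | bus: BusRd
[2] P0: load  L1 | P0:S(80), P1:I, P2:S(80), P3:I | bus: BusRd
[3] P0: store L1 := 79 | P0:M(79), P1:I, P2:I, P3:I | bus: BusRdX
[4] P3: store L3 := 71 | P0:I, P1:I, P2:I, P3:M(71) | bus: BusRdX
[5] P2: store L6 := 64 | P0:I, P1:I, P2:M(64), P3:I | bus: BusRdX
[6] P0: store L1 := 23 | P0:M(23), P1:I, P2:I, P3:I | bus: none
[7] P1: load  L6 | P0:I, P1:S(64), P2:S(64), P3:I | bus: BusRd,Flush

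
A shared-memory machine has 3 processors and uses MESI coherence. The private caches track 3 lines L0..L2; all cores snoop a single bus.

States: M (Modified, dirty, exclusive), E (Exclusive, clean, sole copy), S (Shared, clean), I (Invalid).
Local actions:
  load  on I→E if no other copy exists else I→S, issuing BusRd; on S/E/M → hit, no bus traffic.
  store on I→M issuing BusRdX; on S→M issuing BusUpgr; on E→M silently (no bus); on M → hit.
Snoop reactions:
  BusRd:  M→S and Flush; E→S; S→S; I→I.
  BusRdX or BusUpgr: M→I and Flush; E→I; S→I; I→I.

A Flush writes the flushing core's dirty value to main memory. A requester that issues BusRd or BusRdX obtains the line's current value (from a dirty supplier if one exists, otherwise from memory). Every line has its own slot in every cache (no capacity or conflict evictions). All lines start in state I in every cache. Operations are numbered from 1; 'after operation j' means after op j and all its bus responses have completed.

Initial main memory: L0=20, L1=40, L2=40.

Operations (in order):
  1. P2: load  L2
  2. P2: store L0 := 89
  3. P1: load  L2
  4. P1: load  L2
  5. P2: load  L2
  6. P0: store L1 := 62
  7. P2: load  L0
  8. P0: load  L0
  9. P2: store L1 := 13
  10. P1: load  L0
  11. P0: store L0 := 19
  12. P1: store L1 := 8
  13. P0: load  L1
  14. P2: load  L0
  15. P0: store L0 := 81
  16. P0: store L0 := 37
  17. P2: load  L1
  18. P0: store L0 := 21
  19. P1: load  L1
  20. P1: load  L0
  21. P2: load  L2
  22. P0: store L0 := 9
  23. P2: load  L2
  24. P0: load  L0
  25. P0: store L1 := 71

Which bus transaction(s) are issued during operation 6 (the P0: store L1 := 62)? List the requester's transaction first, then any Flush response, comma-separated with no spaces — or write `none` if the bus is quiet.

[1] P2: load  L2 | P0:I, P1:I, P2:E(40) | bus: BusRd
[2] P2: store L0 := 89 | P0:I, P1:I, P2:M(89) | bus: BusRdX
[3] P1: load  L2 | P0:I, P1:S(40), P2:S(40) | bus: BusRd
[4] P1: load  L2 | P0:I, P1:S(40), P2:S(40) | bus: none
[5] P2: load  L2 | P0:I, P1:S(40), P2:S(40) | bus: none
[6] P0: store L1 := 62 | P0:M(62), P1:I, P2:I | bus: BusRdX
[7] P2: load  L0 | P0:I, P1:I, P2:M(89) | bus: none
[8] P0: load  L0 | P0:S(89), P1:I, P2:S(89) | bus: BusRd,Flush
[9] P2: store L1 := 13 | P0:I, P1:I, P2:M(13) | bus: BusRdX,Flush
[10] P1: load  L0 | P0:S(89), P1:S(89), P2:S(89) | bus: BusRd
[11] P0: store L0 := 19 | P0:M(19), P1:I, P2:I | bus: BusUpgr
[12] P1: store L1 := 8 | P0:I, P1:M(8), P2:I | bus: BusRdX,Flush
[13] P0: load  L1 | P0:S(8), P1:S(8), P2:I | bus: BusRd,Flush
[14] P2: load  L0 | P0:S(19), P1:I, P2:S(19) | bus: BusRd,Flush
[15] P0: store L0 := 81 | P0:M(81), P1:I, P2:I | bus: BusUpgr
[16] P0: store L0 := 37 | P0:M(37), P1:I, P2:I | bus: none
[17] P2: load  L1 | P0:S(8), P1:S(8), P2:S(8) | bus: BusRd
[18] P0: store L0 := 21 | P0:M(21), P1:I, P2:I | bus: none
[19] P1: load  L1 | P0:S(8), P1:S(8), P2:S(8) | bus: none
[20] P1: load  L0 | P0:S(21), P1:S(21), P2:I | bus: BusRd,Flush
[21] P2: load  L2 | P0:I, P1:S(40), P2:S(40) | bus: none
[22] P0: store L0 := 9 | P0:M(9), P1:I, P2:I | bus: BusUpgr
[23] P2: load  L2 | P0:I, P1:S(40), P2:S(40) | bus: none
[24] P0: load  L0 | P0:M(9), P1:I, P2:I | bus: none
[25] P0: store L1 := 71 | P0:M(71), P1:I, P2:I | bus: BusUpgr

bus = BusRdX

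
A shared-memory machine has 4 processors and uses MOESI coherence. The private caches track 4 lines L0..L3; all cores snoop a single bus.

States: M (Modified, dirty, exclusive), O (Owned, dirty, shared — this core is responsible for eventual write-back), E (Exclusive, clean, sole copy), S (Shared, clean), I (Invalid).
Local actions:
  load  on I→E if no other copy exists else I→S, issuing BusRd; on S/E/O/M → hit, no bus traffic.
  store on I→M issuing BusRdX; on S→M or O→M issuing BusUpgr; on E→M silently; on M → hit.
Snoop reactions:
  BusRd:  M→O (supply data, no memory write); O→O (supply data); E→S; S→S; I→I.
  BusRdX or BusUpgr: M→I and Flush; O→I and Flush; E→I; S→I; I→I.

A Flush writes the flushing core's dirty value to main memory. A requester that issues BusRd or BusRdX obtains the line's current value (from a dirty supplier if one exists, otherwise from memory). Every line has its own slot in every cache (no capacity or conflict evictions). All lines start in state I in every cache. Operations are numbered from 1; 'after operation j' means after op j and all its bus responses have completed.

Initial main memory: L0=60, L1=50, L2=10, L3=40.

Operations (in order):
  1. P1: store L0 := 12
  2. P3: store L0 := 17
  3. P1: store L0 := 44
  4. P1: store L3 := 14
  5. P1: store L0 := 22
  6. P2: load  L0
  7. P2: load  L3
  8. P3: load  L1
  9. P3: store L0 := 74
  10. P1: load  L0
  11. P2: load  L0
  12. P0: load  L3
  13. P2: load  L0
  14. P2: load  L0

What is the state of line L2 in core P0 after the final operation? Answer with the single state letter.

state = I

  op1 P1: store L0 := 12 → I/M/I/I on L0; bus BusRdX; mem=60
  op2 P3: store L0 := 17 → I/I/I/M on L0; bus BusRdX Flush; mem=12
  op3 P1: store L0 := 44 → I/M/I/I on L0; bus BusRdX Flush; mem=17
  op4 P1: store L3 := 14 → I/M/I/I on L3; bus BusRdX; mem=40
  op5 P1: store L0 := 22 → I/M/I/I on L0; bus (none); mem=17
  op6 P2: load  L0 → I/O/S/I on L0; bus BusRd; mem=17
  op7 P2: load  L3 → I/O/S/I on L3; bus BusRd; mem=40
  op8 P3: load  L1 → I/I/I/E on L1; bus BusRd; mem=50
  op9 P3: store L0 := 74 → I/I/I/M on L0; bus BusRdX Flush; mem=22
  op10 P1: load  L0 → I/S/I/O on L0; bus BusRd; mem=22
  op11 P2: load  L0 → I/S/S/O on L0; bus BusRd; mem=22
  op12 P0: load  L3 → S/O/S/I on L3; bus BusRd; mem=40
  op13 P2: load  L0 → I/S/S/O on L0; bus (none); mem=22
  op14 P2: load  L0 → I/S/S/O on L0; bus (none); mem=22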